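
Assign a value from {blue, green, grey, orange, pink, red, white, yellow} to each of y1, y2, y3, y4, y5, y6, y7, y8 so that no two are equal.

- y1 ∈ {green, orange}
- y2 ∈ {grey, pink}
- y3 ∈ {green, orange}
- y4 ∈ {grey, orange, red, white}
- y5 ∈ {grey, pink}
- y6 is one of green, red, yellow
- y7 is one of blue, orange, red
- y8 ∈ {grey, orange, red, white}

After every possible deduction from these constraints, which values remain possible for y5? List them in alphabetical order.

Among the 8 variables, blue fits only y7 (and all 8 values in {blue, green, grey, orange, pink, red, white, yellow} must be used), so y7 = blue.
Among the 7 still-open variables, yellow fits only y6 (and all 7 values in {green, grey, orange, pink, red, white, yellow} must be used), so y6 = yellow.
y1 and y3 share exactly the 2 values {green, orange}; by pigeonhole those values go to them, so strike green, orange from y4, y8.
y2 and y5 share exactly the 2 values {grey, pink}; by pigeonhole those values go to them, so strike grey, pink from y4, y8.
No further eliminations apply; y5 can still be any of grey, pink.

grey, pink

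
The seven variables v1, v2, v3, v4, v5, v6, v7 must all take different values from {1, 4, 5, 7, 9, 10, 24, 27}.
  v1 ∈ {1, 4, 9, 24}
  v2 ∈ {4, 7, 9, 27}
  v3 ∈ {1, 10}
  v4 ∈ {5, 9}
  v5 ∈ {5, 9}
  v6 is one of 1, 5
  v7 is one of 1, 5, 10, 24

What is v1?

The 2 variables v4 and v5 are confined to {5, 9}, which locks those values in; drop them from v1, v2, v6, v7.
That leaves v6 = 1. So v1, v3, v7 can't be 1.
v3's domain is down to {10}, so v3 = 10. So v7 can't be 10.
v7's domain is down to {24}, so v7 = 24. Remove 24 from v1.
So v1 = 4.

4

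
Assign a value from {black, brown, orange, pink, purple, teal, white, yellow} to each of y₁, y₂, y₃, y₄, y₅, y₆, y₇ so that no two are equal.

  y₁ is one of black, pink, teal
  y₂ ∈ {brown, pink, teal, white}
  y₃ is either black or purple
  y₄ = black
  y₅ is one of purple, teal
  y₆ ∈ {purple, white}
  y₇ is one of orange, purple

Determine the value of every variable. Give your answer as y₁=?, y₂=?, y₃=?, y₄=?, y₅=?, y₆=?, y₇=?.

y₄ has just one choice, so y₄ = black. So y₁, y₃ can't be black.
y₃'s domain is down to {purple}, so y₃ = purple. Eliminate purple elsewhere: y₅, y₆, y₇.
That leaves y₅ = teal. Remove teal from y₁, y₂.
y₆'s domain is down to {white}, so y₆ = white. Strike white from y₂.
y₇ has just one choice, so y₇ = orange.
y₁ must be pink (only option left). Remove pink from y₂.
y₂ must be brown (only option left).

y₁=pink, y₂=brown, y₃=purple, y₄=black, y₅=teal, y₆=white, y₇=orange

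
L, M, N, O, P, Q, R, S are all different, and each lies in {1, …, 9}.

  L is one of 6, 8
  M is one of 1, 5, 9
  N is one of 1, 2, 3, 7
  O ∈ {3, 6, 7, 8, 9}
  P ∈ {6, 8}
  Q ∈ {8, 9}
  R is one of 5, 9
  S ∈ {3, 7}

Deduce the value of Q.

9

The 8 variables draw from only 8 values {1, 2, 3, 5, 6, 7, 8, 9}, so each is used; only N can be 2, hence N = 2.
The 7 still-open variables draw from only 7 values {1, 3, 5, 6, 7, 8, 9}, so each is used; only M can be 1, hence M = 1.
Among the 6 still-open variables, 5 fits only R (and all 6 values in {3, 5, 6, 7, 8, 9} must be used), so R = 5.
The 2 variables L and P are confined to {6, 8}, which locks those values in; drop them from O, Q.
So Q = 9.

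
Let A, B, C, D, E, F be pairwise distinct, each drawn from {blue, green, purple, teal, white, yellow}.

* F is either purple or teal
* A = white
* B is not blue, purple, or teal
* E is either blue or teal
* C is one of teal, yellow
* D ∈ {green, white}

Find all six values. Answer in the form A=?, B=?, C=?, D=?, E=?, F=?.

A=white, B=yellow, C=teal, D=green, E=blue, F=purple

A must be white (only option left). Remove white from B, D.
That leaves D = green. So B can't be green.
B must be yellow (only option left). So C can't be yellow.
C must be teal (only option left). Strike teal from E, F.
E has just one choice, so E = blue.
F's domain is down to {purple}, so F = purple.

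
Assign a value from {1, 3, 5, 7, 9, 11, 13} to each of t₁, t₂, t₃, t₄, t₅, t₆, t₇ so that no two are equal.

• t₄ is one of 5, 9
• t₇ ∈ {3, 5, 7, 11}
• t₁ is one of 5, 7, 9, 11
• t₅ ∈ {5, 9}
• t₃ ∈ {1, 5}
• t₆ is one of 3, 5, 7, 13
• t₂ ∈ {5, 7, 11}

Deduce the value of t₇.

3

Among the 7 variables, 1 fits only t₃ (and all 7 values in {1, 3, 5, 7, 9, 11, 13} must be used), so t₃ = 1.
The 6 still-open variables draw from only 6 values {3, 5, 7, 9, 11, 13}, so each is used; only t₆ can be 13, hence t₆ = 13.
The 5 still-open variables together cover exactly {3, 5, 7, 9, 11} — 5 values for 5 variables — and 3 appears only in t₇'s list, so t₇ = 3.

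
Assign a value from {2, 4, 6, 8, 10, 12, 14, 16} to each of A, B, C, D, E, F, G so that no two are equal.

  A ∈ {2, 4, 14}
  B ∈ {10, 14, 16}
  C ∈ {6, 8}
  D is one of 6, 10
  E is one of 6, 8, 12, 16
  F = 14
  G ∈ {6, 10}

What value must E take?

12

F has just one choice, so F = 14. Eliminate 14 elsewhere: A, B.
D and G share exactly the 2 values {6, 10}; by pigeonhole those values go to them, so strike 6, 10 from B, C, E.
B must be 16 (only option left). Strike 16 from E.
C's domain is down to {8}, so C = 8. So E can't be 8.
So E = 12.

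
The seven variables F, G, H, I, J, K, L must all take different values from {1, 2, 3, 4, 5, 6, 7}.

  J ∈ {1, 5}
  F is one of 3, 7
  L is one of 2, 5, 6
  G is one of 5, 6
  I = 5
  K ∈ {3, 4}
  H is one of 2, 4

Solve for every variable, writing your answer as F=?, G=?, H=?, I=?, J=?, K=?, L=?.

F=7, G=6, H=4, I=5, J=1, K=3, L=2

I has just one choice, so I = 5. Remove 5 from G, J, L.
J has just one choice, so J = 1.
G's domain is down to {6}, so G = 6. Strike 6 from L.
That leaves L = 2. Remove 2 from H.
That leaves H = 4. Remove 4 from K.
K has just one choice, so K = 3. Strike 3 from F.
F has just one choice, so F = 7.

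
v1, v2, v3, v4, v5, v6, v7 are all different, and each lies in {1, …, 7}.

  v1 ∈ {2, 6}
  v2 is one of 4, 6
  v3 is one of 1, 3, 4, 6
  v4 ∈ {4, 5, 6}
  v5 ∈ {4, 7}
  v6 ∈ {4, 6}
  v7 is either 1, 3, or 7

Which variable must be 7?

v5

The 7 variables together cover exactly {1, 2, 3, 4, 5, 6, 7} — 7 values for 7 variables — and 2 appears only in v1's list, so v1 = 2.
The 6 still-open variables draw from only 6 values {1, 3, 4, 5, 6, 7}, so each is used; only v4 can be 5, hence v4 = 5.
The 2 variables v2 and v6 are confined to {4, 6}, which locks those values in; drop them from v3, v5.
So 7 goes to v5.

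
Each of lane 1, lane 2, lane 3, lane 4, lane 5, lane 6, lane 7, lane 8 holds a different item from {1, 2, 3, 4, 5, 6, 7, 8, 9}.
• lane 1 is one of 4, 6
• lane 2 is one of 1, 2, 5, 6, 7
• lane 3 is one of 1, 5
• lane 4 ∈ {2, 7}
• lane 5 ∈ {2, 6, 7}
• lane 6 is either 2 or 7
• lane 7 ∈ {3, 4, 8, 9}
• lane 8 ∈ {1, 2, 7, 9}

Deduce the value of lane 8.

9

The 2 variables lane 4 and lane 6 are confined to {2, 7}, which locks those values in; drop them from lane 2, lane 5, lane 8.
lane 5 must be 6 (only option left). Strike 6 from lane 1, lane 2.
lane 1's domain is down to {4}, so lane 1 = 4. Strike 4 from lane 7.
lane 2 and lane 3 between them cover only {1, 5} — a naked pair. Remove those values from lane 8.
So lane 8 = 9.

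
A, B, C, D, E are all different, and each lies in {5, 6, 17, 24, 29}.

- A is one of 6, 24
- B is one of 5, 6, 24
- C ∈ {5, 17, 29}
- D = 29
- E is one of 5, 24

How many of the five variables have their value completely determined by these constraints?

D's domain is down to {29}, so D = 29. Strike 29 from C.
Among the 4 still-open variables, 17 fits only C (and all 4 values in {5, 6, 17, 24} must be used), so C = 17.
Determined: C=17, D=29. The other variables each still have more than one consistent value. That makes 2.

2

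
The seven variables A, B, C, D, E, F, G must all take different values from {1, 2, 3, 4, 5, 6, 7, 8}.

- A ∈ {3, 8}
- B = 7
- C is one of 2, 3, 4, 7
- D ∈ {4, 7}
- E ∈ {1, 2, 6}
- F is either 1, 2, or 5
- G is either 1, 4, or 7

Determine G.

B must be 7 (only option left). So C, D, G can't be 7.
D must be 4 (only option left). Eliminate 4 elsewhere: C, G.
So G = 1.

1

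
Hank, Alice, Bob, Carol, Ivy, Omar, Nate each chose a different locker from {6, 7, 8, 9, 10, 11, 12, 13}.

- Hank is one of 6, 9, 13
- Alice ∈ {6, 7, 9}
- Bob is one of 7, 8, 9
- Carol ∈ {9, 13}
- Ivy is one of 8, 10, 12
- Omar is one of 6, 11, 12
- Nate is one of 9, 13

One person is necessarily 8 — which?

The 2 variables Carol and Nate are confined to {9, 13}, which locks those values in; drop them from Hank, Alice, Bob.
Hank's domain is down to {6}, so Hank = 6. So Alice, Omar can't be 6.
Alice has just one choice, so Alice = 7. Strike 7 from Bob.
So 8 goes to Bob.

Bob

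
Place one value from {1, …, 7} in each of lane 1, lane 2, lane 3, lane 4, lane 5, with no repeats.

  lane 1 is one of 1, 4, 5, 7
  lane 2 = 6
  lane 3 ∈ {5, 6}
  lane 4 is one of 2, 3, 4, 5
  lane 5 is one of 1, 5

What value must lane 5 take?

lane 2 has just one choice, so lane 2 = 6. Eliminate 6 elsewhere: lane 3.
lane 3 must be 5 (only option left). Eliminate 5 elsewhere: lane 1, lane 4, lane 5.
So lane 5 = 1.

1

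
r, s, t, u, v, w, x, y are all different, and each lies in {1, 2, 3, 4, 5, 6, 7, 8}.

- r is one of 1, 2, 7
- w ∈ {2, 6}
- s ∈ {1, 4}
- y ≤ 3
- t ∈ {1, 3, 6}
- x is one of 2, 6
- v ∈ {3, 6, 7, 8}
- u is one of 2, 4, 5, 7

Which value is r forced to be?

The 8 variables together cover exactly {1, 2, 3, 4, 5, 6, 7, 8} — 8 values for 8 variables — and 5 appears only in u's list, so u = 5.
Among the 7 still-open variables, 4 fits only s (and all 7 values in {1, 2, 3, 4, 6, 7, 8} must be used), so s = 4.
Among the 6 still-open variables, 8 fits only v (and all 6 values in {1, 2, 3, 6, 7, 8} must be used), so v = 8.
The 5 still-open variables together cover exactly {1, 2, 3, 6, 7} — 5 values for 5 variables — and 7 appears only in r's list, so r = 7.

7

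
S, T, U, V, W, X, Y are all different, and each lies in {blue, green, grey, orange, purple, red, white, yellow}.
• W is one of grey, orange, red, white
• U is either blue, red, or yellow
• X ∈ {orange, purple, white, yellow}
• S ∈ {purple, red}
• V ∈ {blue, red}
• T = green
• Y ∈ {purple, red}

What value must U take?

yellow

T must be green (only option left).
The 2 variables S and Y are confined to {purple, red}, which locks those values in; drop them from U, V, W, X.
V's domain is down to {blue}, so V = blue. Eliminate blue elsewhere: U.
So U = yellow.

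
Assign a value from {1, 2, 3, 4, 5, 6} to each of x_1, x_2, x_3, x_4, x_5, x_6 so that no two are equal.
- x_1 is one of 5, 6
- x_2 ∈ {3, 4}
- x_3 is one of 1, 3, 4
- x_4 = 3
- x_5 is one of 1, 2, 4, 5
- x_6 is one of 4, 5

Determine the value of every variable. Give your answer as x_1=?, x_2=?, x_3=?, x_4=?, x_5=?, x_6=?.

x_1=6, x_2=4, x_3=1, x_4=3, x_5=2, x_6=5

x_4's domain is down to {3}, so x_4 = 3. Strike 3 from x_2, x_3.
x_2's domain is down to {4}, so x_2 = 4. Strike 4 from x_3, x_5, x_6.
x_3 must be 1 (only option left). Remove 1 from x_5.
x_6 must be 5 (only option left). Strike 5 from x_1, x_5.
That leaves x_1 = 6.
x_5 must be 2 (only option left).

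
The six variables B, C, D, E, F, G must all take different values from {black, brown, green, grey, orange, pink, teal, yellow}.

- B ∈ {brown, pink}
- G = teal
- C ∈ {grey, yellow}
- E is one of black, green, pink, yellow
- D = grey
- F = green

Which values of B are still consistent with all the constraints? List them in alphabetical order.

D must be grey (only option left). Remove grey from C.
F must be green (only option left). So E can't be green.
G has just one choice, so G = teal.
C has just one choice, so C = yellow. Eliminate yellow elsewhere: E.
No further eliminations apply; B can still be any of brown, pink.

brown, pink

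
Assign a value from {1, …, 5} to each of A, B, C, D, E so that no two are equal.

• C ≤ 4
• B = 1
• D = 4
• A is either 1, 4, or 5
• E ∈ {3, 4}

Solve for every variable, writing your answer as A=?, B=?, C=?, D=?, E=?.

A=5, B=1, C=2, D=4, E=3

B must be 1 (only option left). Remove 1 from A, C.
That leaves D = 4. Strike 4 from A, C, E.
E has just one choice, so E = 3. Remove 3 from C.
That leaves A = 5.
C has just one choice, so C = 2.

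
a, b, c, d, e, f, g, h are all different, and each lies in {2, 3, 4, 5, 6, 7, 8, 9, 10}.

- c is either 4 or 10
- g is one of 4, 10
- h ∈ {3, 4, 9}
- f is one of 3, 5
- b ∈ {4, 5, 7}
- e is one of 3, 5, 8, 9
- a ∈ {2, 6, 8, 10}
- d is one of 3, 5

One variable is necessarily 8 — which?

c and g between them cover only {4, 10} — a naked pair. Remove those values from a, b, h.
d and f share exactly the 2 values {3, 5}; by pigeonhole those values go to them, so strike 3, 5 from b, e, h.
b's domain is down to {7}, so b = 7.
That leaves h = 9. Remove 9 from e.
So 8 goes to e.

e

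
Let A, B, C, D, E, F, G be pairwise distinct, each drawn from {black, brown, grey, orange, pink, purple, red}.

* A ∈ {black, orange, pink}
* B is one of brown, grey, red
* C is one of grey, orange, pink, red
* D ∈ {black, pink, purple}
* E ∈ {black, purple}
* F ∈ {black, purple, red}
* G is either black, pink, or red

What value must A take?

orange

The 7 variables together cover exactly {black, brown, grey, orange, pink, purple, red} — 7 values for 7 variables — and brown appears only in B's list, so B = brown.
Among the 6 still-open variables, grey fits only C (and all 6 values in {black, grey, orange, pink, purple, red} must be used), so C = grey.
The 5 still-open variables draw from only 5 values {black, orange, pink, purple, red}, so each is used; only A can be orange, hence A = orange.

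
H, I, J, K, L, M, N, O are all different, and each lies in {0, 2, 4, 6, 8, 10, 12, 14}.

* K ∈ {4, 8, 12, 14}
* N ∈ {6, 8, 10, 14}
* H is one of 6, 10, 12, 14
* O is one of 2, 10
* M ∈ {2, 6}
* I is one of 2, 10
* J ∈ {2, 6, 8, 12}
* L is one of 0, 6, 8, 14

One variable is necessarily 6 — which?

The 8 variables draw from only 8 values {0, 2, 4, 6, 8, 10, 12, 14}, so each is used; only L can be 0, hence L = 0.
The 7 still-open variables draw from only 7 values {2, 4, 6, 8, 10, 12, 14}, so each is used; only K can be 4, hence K = 4.
I and O between them cover only {2, 10} — a naked pair. Remove those values from H, J, M, N.
So 6 goes to M.

M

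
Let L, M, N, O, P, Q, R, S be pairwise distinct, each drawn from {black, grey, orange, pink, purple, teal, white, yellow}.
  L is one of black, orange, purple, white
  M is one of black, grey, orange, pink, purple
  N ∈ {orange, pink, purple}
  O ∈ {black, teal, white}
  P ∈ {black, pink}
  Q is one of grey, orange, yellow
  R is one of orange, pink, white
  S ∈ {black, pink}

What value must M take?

grey

The 8 variables draw from only 8 values {black, grey, orange, pink, purple, teal, white, yellow}, so each is used; only O can be teal, hence O = teal.
Among the 7 still-open variables, yellow fits only Q (and all 7 values in {black, grey, orange, pink, purple, white, yellow} must be used), so Q = yellow.
Among the 6 still-open variables, grey fits only M (and all 6 values in {black, grey, orange, pink, purple, white} must be used), so M = grey.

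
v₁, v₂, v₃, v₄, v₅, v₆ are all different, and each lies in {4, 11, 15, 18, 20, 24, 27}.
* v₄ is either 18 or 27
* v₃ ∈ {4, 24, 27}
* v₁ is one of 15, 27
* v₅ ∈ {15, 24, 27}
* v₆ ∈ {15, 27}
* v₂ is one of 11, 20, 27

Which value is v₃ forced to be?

4

v₁ and v₆ share exactly the 2 values {15, 27}; by pigeonhole those values go to them, so strike 15, 27 from v₂, v₃, v₄, v₅.
v₄'s domain is down to {18}, so v₄ = 18.
v₅ has just one choice, so v₅ = 24. Eliminate 24 elsewhere: v₃.
So v₃ = 4.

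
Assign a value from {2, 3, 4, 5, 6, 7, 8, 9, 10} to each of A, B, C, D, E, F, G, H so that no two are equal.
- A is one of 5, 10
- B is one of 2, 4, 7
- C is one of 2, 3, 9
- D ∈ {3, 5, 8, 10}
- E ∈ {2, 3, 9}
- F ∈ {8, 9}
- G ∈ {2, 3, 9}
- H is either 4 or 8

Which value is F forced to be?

8

The 8 variables draw from only 8 values {2, 3, 4, 5, 7, 8, 9, 10}, so each is used; only B can be 7, hence B = 7.
The 7 still-open variables together cover exactly {2, 3, 4, 5, 8, 9, 10} — 7 values for 7 variables — and 4 appears only in H's list, so H = 4.
C, E, G share exactly the 3 values {2, 3, 9}; by pigeonhole those values go to them, so strike 2, 3, 9 from D, F.
So F = 8.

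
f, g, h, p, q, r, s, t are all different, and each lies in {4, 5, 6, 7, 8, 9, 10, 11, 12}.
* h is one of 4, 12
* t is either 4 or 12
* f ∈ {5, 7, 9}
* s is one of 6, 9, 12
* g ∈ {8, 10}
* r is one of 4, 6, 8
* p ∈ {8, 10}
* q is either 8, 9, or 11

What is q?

11

g and p between them cover only {8, 10} — a naked pair. Remove those values from q, r.
h and t share exactly the 2 values {4, 12}; by pigeonhole those values go to them, so strike 4, 12 from r, s.
r must be 6 (only option left). Strike 6 from s.
s has just one choice, so s = 9. So f, q can't be 9.
So q = 11.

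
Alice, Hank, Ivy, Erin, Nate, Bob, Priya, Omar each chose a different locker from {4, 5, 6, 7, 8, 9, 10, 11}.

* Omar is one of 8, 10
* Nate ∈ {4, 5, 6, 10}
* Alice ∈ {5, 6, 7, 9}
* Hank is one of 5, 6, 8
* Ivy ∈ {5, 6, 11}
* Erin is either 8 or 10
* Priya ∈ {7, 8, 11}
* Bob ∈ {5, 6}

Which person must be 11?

Ivy

The 8 variables draw from only 8 values {4, 5, 6, 7, 8, 9, 10, 11}, so each is used; only Nate can be 4, hence Nate = 4.
Among the 7 still-open variables, 9 fits only Alice (and all 7 values in {5, 6, 7, 8, 9, 10, 11} must be used), so Alice = 9.
Among the 6 still-open variables, 7 fits only Priya (and all 6 values in {5, 6, 7, 8, 10, 11} must be used), so Priya = 7.
The 5 still-open variables together cover exactly {5, 6, 8, 10, 11} — 5 values for 5 variables — and 11 appears only in Ivy's list, so Ivy = 11.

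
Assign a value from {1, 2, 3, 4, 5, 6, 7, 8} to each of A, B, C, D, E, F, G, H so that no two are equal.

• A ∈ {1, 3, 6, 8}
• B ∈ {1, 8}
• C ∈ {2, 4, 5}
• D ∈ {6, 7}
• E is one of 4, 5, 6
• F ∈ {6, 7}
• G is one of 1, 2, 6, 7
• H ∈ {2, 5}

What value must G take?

1

The 8 variables together cover exactly {1, 2, 3, 4, 5, 6, 7, 8} — 8 values for 8 variables — and 3 appears only in A's list, so A = 3.
The 7 still-open variables together cover exactly {1, 2, 4, 5, 6, 7, 8} — 7 values for 7 variables — and 8 appears only in B's list, so B = 8.
The 6 still-open variables together cover exactly {1, 2, 4, 5, 6, 7} — 6 values for 6 variables — and 1 appears only in G's list, so G = 1.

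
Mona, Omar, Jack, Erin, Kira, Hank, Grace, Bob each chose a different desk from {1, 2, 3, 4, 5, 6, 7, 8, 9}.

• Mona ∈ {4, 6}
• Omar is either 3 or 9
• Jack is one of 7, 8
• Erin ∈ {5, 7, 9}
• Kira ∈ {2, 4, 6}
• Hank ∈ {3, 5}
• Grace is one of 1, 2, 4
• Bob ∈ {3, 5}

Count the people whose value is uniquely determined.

The 2 variables Hank and Bob are confined to {3, 5}, which locks those values in; drop them from Omar, Erin.
Omar must be 9 (only option left). Strike 9 from Erin.
Erin has just one choice, so Erin = 7. Remove 7 from Jack.
Jack has just one choice, so Jack = 8.
Determined: Omar=9, Jack=8, Erin=7. The other people each still have more than one consistent value. That makes 3.

3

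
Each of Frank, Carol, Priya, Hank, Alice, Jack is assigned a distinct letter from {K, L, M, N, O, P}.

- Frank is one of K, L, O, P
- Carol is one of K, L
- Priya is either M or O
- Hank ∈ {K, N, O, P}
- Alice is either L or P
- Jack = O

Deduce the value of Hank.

N

Jack must be O (only option left). Strike O from Frank, Priya, Hank.
Priya's domain is down to {M}, so Priya = M.
Among the 4 still-open variables, N fits only Hank (and all 4 values in {K, L, N, P} must be used), so Hank = N.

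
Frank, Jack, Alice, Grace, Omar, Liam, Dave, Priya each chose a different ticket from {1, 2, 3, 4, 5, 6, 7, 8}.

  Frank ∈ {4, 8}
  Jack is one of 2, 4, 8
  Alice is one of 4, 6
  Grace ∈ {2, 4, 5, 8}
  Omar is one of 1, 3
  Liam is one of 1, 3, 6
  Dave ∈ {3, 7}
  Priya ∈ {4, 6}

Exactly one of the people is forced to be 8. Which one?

Frank

Among the 8 variables, 5 fits only Grace (and all 8 values in {1, 2, 3, 4, 5, 6, 7, 8} must be used), so Grace = 5.
Among the 7 still-open variables, 2 fits only Jack (and all 7 values in {1, 2, 3, 4, 6, 7, 8} must be used), so Jack = 2.
Among the 6 still-open variables, 7 fits only Dave (and all 6 values in {1, 3, 4, 6, 7, 8} must be used), so Dave = 7.
The 5 still-open variables draw from only 5 values {1, 3, 4, 6, 8}, so each is used; only Frank can be 8, hence Frank = 8.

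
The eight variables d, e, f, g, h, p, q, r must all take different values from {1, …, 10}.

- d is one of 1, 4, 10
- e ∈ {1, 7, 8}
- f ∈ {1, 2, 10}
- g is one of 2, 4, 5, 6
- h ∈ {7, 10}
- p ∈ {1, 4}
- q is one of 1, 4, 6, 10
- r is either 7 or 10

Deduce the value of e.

8

The 8 variables together cover exactly {1, 2, 4, 5, 6, 7, 8, 10} — 8 values for 8 variables — and 5 appears only in g's list, so g = 5.
Among the 7 still-open variables, 2 fits only f (and all 7 values in {1, 2, 4, 6, 7, 8, 10} must be used), so f = 2.
The 6 still-open variables draw from only 6 values {1, 4, 6, 7, 8, 10}, so each is used; only q can be 6, hence q = 6.
Among the 5 still-open variables, 8 fits only e (and all 5 values in {1, 4, 7, 8, 10} must be used), so e = 8.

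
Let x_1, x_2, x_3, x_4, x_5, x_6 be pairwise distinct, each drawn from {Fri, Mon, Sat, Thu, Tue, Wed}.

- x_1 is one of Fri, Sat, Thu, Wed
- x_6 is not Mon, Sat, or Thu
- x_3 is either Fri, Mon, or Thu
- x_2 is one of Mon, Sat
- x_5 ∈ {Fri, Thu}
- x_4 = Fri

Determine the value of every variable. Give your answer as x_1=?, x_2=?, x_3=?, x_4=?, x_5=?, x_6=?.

x_4 has just one choice, so x_4 = Fri. Remove Fri from x_1, x_3, x_5, x_6.
x_5 must be Thu (only option left). Strike Thu from x_1, x_3.
That leaves x_3 = Mon. Remove Mon from x_2.
That leaves x_2 = Sat. Remove Sat from x_1.
x_1 has just one choice, so x_1 = Wed. Remove Wed from x_6.
x_6's domain is down to {Tue}, so x_6 = Tue.

x_1=Wed, x_2=Sat, x_3=Mon, x_4=Fri, x_5=Thu, x_6=Tue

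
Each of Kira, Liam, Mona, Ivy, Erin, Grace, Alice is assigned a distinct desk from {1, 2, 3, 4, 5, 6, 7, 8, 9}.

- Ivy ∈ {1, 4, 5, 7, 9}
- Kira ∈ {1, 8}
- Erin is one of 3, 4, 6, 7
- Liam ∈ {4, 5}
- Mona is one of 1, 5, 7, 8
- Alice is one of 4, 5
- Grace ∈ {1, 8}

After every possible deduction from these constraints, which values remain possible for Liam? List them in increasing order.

4, 5

Kira and Grace share exactly the 2 values {1, 8}; by pigeonhole those values go to them, so strike 1, 8 from Mona, Ivy.
Liam and Alice between them cover only {4, 5} — a naked pair. Remove those values from Mona, Ivy, Erin.
That leaves Mona = 7. Eliminate 7 elsewhere: Ivy, Erin.
That leaves Ivy = 9.
No further eliminations apply; Liam can still be any of 4, 5.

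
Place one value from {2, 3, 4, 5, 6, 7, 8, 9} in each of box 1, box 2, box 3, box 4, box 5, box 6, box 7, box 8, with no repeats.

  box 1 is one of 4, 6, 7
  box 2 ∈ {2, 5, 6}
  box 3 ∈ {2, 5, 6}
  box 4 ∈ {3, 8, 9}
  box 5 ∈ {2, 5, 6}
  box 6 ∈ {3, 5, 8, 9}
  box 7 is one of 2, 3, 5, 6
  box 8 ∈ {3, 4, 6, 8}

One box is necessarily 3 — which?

box 7

Among the 8 variables, 7 fits only box 1 (and all 8 values in {2, 3, 4, 5, 6, 7, 8, 9} must be used), so box 1 = 7.
Among the 7 still-open variables, 4 fits only box 8 (and all 7 values in {2, 3, 4, 5, 6, 8, 9} must be used), so box 8 = 4.
The 3 variables box 2, box 3, box 5 are confined to {2, 5, 6}, which locks those values in; drop them from box 6, box 7.
So 3 goes to box 7.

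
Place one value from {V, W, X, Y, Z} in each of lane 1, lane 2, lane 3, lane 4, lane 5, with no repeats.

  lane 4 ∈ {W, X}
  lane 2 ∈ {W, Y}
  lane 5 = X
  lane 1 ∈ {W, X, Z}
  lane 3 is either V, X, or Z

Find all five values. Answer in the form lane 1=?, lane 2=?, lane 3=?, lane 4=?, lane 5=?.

lane 5 must be X (only option left). Eliminate X elsewhere: lane 1, lane 3, lane 4.
lane 4's domain is down to {W}, so lane 4 = W. So lane 1, lane 2 can't be W.
lane 1 must be Z (only option left). Remove Z from lane 3.
lane 2's domain is down to {Y}, so lane 2 = Y.
lane 3 must be V (only option left).

lane 1=Z, lane 2=Y, lane 3=V, lane 4=W, lane 5=X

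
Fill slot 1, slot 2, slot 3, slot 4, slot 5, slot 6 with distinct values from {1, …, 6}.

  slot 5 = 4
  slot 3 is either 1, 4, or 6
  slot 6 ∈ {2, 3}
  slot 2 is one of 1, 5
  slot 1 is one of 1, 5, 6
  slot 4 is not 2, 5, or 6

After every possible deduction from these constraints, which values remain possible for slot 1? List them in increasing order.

1, 5, 6

slot 5 must be 4 (only option left). Eliminate 4 elsewhere: slot 3, slot 4.
The 5 still-open variables together cover exactly {1, 2, 3, 5, 6} — 5 values for 5 variables — and 2 appears only in slot 6's list, so slot 6 = 2.
The 4 still-open variables draw from only 4 values {1, 3, 5, 6}, so each is used; only slot 4 can be 3, hence slot 4 = 3.
No further eliminations apply; slot 1 can still be any of 1, 5, 6.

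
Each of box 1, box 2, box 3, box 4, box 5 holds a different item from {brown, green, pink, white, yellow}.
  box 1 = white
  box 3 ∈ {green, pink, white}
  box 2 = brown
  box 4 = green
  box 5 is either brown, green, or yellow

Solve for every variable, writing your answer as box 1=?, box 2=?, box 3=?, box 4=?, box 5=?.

box 1=white, box 2=brown, box 3=pink, box 4=green, box 5=yellow

box 1's domain is down to {white}, so box 1 = white. So box 3 can't be white.
box 2's domain is down to {brown}, so box 2 = brown. Strike brown from box 5.
box 4's domain is down to {green}, so box 4 = green. Strike green from box 3, box 5.
That leaves box 5 = yellow.
That leaves box 3 = pink.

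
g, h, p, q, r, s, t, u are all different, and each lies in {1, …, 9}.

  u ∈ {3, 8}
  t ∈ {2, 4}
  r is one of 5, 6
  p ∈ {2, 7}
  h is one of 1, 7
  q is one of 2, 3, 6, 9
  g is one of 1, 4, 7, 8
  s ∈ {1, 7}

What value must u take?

3

The 2 variables h and s are confined to {1, 7}, which locks those values in; drop them from g, p.
p has just one choice, so p = 2. Strike 2 from q, t.
t has just one choice, so t = 4. Remove 4 from g.
g's domain is down to {8}, so g = 8. Strike 8 from u.
So u = 3.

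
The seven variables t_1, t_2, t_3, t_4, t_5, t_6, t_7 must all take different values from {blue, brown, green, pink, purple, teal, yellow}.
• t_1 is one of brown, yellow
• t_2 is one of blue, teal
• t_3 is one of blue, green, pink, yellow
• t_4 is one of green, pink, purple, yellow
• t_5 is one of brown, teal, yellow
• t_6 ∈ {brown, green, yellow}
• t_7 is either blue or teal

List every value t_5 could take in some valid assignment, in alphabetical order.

brown, yellow

The 7 variables together cover exactly {blue, brown, green, pink, purple, teal, yellow} — 7 values for 7 variables — and purple appears only in t_4's list, so t_4 = purple.
Among the 6 still-open variables, pink fits only t_3 (and all 6 values in {blue, brown, green, pink, teal, yellow} must be used), so t_3 = pink.
The 5 still-open variables together cover exactly {blue, brown, green, teal, yellow} — 5 values for 5 variables — and green appears only in t_6's list, so t_6 = green.
The 2 variables t_2 and t_7 are confined to {blue, teal}, which locks those values in; drop them from t_5.
No further eliminations apply; t_5 can still be any of brown, yellow.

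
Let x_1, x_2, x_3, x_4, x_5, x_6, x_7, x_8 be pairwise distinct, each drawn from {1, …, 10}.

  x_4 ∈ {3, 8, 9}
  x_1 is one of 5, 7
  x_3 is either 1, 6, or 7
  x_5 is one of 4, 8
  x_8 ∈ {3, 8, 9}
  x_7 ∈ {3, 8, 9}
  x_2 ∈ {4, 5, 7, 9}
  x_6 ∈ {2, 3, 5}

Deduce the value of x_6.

2

x_4, x_7, x_8 share exactly the 3 values {3, 8, 9}; by pigeonhole those values go to them, so strike 3, 8, 9 from x_2, x_5, x_6.
x_5's domain is down to {4}, so x_5 = 4. So x_2 can't be 4.
x_1 and x_2 between them cover only {5, 7} — a naked pair. Remove those values from x_3, x_6.
So x_6 = 2.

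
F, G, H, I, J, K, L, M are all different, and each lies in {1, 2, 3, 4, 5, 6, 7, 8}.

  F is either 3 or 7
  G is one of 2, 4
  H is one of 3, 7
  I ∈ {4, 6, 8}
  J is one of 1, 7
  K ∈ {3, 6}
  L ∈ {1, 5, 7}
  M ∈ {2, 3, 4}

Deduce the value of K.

6

The 8 variables together cover exactly {1, 2, 3, 4, 5, 6, 7, 8} — 8 values for 8 variables — and 5 appears only in L's list, so L = 5.
Among the 7 still-open variables, 1 fits only J (and all 7 values in {1, 2, 3, 4, 6, 7, 8} must be used), so J = 1.
Among the 6 still-open variables, 8 fits only I (and all 6 values in {2, 3, 4, 6, 7, 8} must be used), so I = 8.
Among the 5 still-open variables, 6 fits only K (and all 5 values in {2, 3, 4, 6, 7} must be used), so K = 6.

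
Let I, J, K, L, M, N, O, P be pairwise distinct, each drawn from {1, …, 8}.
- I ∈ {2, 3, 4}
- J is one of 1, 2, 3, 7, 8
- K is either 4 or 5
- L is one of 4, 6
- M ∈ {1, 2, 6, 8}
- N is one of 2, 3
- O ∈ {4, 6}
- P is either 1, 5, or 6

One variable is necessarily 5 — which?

K

Among the 8 variables, 7 fits only J (and all 8 values in {1, 2, 3, 4, 5, 6, 7, 8} must be used), so J = 7.
The 7 still-open variables together cover exactly {1, 2, 3, 4, 5, 6, 8} — 7 values for 7 variables — and 8 appears only in M's list, so M = 8.
The 6 still-open variables together cover exactly {1, 2, 3, 4, 5, 6} — 6 values for 6 variables — and 1 appears only in P's list, so P = 1.
The 5 still-open variables together cover exactly {2, 3, 4, 5, 6} — 5 values for 5 variables — and 5 appears only in K's list, so K = 5.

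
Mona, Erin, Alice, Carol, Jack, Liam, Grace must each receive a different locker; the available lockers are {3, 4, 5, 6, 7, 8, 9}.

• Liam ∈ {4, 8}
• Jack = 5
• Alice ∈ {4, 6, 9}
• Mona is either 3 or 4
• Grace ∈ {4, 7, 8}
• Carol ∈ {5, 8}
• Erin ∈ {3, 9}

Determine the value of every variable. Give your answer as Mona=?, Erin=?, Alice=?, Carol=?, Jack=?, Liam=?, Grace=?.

Mona=3, Erin=9, Alice=6, Carol=8, Jack=5, Liam=4, Grace=7

Jack's domain is down to {5}, so Jack = 5. Strike 5 from Carol.
That leaves Carol = 8. So Liam, Grace can't be 8.
Liam's domain is down to {4}, so Liam = 4. Strike 4 from Mona, Alice, Grace.
Grace must be 7 (only option left).
That leaves Mona = 3. Eliminate 3 elsewhere: Erin.
Erin has just one choice, so Erin = 9. Strike 9 from Alice.
Alice's domain is down to {6}, so Alice = 6.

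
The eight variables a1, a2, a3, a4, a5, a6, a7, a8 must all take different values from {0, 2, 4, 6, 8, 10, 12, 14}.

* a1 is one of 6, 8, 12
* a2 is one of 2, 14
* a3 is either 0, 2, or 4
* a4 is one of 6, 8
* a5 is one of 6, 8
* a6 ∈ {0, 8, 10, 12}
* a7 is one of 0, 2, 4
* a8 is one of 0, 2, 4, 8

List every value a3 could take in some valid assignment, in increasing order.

The 8 variables draw from only 8 values {0, 2, 4, 6, 8, 10, 12, 14}, so each is used; only a6 can be 10, hence a6 = 10.
Among the 7 still-open variables, 12 fits only a1 (and all 7 values in {0, 2, 4, 6, 8, 12, 14} must be used), so a1 = 12.
Among the 6 still-open variables, 14 fits only a2 (and all 6 values in {0, 2, 4, 6, 8, 14} must be used), so a2 = 14.
The 2 variables a4 and a5 are confined to {6, 8}, which locks those values in; drop them from a8.
No further eliminations apply; a3 can still be any of 0, 2, 4.

0, 2, 4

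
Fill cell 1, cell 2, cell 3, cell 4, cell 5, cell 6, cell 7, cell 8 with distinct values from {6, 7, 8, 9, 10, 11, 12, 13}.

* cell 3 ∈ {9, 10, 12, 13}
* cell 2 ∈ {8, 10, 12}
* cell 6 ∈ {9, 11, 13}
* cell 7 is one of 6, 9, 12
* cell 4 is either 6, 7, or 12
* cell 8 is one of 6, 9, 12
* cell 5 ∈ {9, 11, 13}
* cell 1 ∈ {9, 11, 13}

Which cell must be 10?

cell 3

Among the 8 variables, 7 fits only cell 4 (and all 8 values in {6, 7, 8, 9, 10, 11, 12, 13} must be used), so cell 4 = 7.
Among the 7 still-open variables, 8 fits only cell 2 (and all 7 values in {6, 8, 9, 10, 11, 12, 13} must be used), so cell 2 = 8.
The 6 still-open variables draw from only 6 values {6, 9, 10, 11, 12, 13}, so each is used; only cell 3 can be 10, hence cell 3 = 10.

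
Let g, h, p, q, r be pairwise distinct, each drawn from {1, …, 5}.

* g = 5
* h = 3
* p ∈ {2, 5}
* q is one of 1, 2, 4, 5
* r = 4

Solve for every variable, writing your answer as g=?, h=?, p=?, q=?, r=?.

g must be 5 (only option left). Remove 5 from p, q.
h must be 3 (only option left).
p must be 2 (only option left). Remove 2 from q.
r's domain is down to {4}, so r = 4. Eliminate 4 elsewhere: q.
That leaves q = 1.

g=5, h=3, p=2, q=1, r=4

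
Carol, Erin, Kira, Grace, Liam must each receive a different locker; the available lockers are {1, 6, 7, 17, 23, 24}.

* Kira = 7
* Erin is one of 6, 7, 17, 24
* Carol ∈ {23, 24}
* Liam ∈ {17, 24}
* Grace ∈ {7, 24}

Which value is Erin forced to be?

6

Kira's domain is down to {7}, so Kira = 7. So Erin, Grace can't be 7.
Grace's domain is down to {24}, so Grace = 24. So Carol, Erin, Liam can't be 24.
Liam must be 17 (only option left). So Erin can't be 17.
So Erin = 6.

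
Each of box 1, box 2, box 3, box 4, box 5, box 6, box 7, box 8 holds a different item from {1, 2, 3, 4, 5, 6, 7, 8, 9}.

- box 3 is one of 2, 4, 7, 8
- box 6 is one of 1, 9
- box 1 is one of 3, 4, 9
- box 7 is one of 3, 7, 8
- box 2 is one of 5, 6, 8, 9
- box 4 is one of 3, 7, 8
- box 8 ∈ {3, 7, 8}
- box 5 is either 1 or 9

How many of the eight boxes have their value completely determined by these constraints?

2

box 5 and box 6 share exactly the 2 values {1, 9}; by pigeonhole those values go to them, so strike 1, 9 from box 1, box 2.
box 4, box 7, box 8 between them cover only {3, 7, 8} — a naked triple. Remove those values from box 1, box 2, box 3.
That leaves box 1 = 4. Eliminate 4 elsewhere: box 3.
That leaves box 3 = 2.
Determined: box 1=4, box 3=2. The other boxes each still have more than one consistent value. That makes 2.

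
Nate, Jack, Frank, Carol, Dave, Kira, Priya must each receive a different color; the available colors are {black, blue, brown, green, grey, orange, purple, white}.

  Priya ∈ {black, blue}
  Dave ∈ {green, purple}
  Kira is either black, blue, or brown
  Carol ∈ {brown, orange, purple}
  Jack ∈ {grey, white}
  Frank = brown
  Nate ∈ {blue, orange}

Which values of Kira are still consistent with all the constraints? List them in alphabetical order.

black, blue

Frank has just one choice, so Frank = brown. Eliminate brown elsewhere: Carol, Kira.
The 2 variables Kira and Priya are confined to {black, blue}, which locks those values in; drop them from Nate.
Nate's domain is down to {orange}, so Nate = orange. So Carol can't be orange.
Carol must be purple (only option left). Strike purple from Dave.
That leaves Dave = green.
No further eliminations apply; Kira can still be any of black, blue.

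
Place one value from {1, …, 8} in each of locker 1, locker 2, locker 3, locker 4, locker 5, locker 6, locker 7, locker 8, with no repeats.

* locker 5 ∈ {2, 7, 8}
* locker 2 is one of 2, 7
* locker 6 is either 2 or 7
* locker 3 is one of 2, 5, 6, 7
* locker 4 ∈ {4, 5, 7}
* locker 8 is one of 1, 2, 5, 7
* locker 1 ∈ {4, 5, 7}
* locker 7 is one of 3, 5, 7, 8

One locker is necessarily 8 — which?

Among the 8 variables, 1 fits only locker 8 (and all 8 values in {1, 2, 3, 4, 5, 6, 7, 8} must be used), so locker 8 = 1.
The 7 still-open variables draw from only 7 values {2, 3, 4, 5, 6, 7, 8}, so each is used; only locker 7 can be 3, hence locker 7 = 3.
The 6 still-open variables together cover exactly {2, 4, 5, 6, 7, 8} — 6 values for 6 variables — and 6 appears only in locker 3's list, so locker 3 = 6.
The 5 still-open variables draw from only 5 values {2, 4, 5, 7, 8}, so each is used; only locker 5 can be 8, hence locker 5 = 8.

locker 5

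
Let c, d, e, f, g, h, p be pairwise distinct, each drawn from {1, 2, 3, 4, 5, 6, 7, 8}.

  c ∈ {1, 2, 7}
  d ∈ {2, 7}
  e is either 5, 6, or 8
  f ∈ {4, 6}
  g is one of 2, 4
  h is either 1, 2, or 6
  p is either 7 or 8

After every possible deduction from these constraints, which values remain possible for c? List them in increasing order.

1, 2, 7

The 7 variables together cover exactly {1, 2, 4, 5, 6, 7, 8} — 7 values for 7 variables — and 5 appears only in e's list, so e = 5.
The 6 still-open variables draw from only 6 values {1, 2, 4, 6, 7, 8}, so each is used; only p can be 8, hence p = 8.
No further eliminations apply; c can still be any of 1, 2, 7.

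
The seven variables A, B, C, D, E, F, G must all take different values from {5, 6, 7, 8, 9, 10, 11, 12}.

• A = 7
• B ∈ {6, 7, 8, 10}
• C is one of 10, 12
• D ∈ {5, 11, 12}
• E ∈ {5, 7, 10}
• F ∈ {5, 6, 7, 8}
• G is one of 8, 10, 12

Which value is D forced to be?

A has just one choice, so A = 7. Eliminate 7 elsewhere: B, E, F.
The 6 still-open variables draw from only 6 values {5, 6, 8, 10, 11, 12}, so each is used; only D can be 11, hence D = 11.

11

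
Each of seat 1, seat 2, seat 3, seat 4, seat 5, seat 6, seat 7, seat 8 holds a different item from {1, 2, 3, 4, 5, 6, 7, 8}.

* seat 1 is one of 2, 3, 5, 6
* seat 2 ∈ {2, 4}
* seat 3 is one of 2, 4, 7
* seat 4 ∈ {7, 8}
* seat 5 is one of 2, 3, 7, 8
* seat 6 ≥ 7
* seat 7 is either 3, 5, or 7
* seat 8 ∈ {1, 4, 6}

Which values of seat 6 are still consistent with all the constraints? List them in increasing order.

7, 8

The 8 variables draw from only 8 values {1, 2, 3, 4, 5, 6, 7, 8}, so each is used; only seat 8 can be 1, hence seat 8 = 1.
Among the 7 still-open variables, 6 fits only seat 1 (and all 7 values in {2, 3, 4, 5, 6, 7, 8} must be used), so seat 1 = 6.
The 6 still-open variables together cover exactly {2, 3, 4, 5, 7, 8} — 6 values for 6 variables — and 5 appears only in seat 7's list, so seat 7 = 5.
The 5 still-open variables together cover exactly {2, 3, 4, 7, 8} — 5 values for 5 variables — and 3 appears only in seat 5's list, so seat 5 = 3.
seat 4 and seat 6 share exactly the 2 values {7, 8}; by pigeonhole those values go to them, so strike 7, 8 from seat 3.
No further eliminations apply; seat 6 can still be any of 7, 8.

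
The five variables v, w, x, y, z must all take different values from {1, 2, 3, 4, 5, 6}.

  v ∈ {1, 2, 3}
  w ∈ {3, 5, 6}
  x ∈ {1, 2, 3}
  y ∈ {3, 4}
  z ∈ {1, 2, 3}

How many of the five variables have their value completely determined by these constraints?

1

v, x, z between them cover only {1, 2, 3} — a naked triple. Remove those values from w, y.
y must be 4 (only option left).
Determined: y=4. The other variables each still have more than one consistent value. That makes 1.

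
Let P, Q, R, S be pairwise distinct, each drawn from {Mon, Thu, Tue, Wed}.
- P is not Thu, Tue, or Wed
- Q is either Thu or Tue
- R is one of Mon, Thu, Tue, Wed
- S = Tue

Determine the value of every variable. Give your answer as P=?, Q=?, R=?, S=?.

P=Mon, Q=Thu, R=Wed, S=Tue

P's domain is down to {Mon}, so P = Mon. So R can't be Mon.
S has just one choice, so S = Tue. Eliminate Tue elsewhere: Q, R.
That leaves Q = Thu. Remove Thu from R.
That leaves R = Wed.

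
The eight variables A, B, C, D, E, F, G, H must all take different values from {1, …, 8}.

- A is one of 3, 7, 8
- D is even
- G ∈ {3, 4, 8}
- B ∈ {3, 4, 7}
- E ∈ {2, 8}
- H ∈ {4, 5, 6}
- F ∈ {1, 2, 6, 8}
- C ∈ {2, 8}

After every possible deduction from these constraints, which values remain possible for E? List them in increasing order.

2, 8

The 8 variables together cover exactly {1, 2, 3, 4, 5, 6, 7, 8} — 8 values for 8 variables — and 1 appears only in F's list, so F = 1.
The 7 still-open variables draw from only 7 values {2, 3, 4, 5, 6, 7, 8}, so each is used; only H can be 5, hence H = 5.
Among the 6 still-open variables, 6 fits only D (and all 6 values in {2, 3, 4, 6, 7, 8} must be used), so D = 6.
The 2 variables C and E are confined to {2, 8}, which locks those values in; drop them from A, G.
No further eliminations apply; E can still be any of 2, 8.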